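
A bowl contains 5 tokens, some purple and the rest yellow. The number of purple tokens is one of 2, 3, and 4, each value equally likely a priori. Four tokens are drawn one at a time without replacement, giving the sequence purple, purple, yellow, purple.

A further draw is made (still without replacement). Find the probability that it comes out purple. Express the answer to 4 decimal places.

0.6667

Under each hypothesis, the probability of the observed sequence is: P(data | r = 2) = (2/5)(1/4)(3/3)(0/2) = 0; P(data | r = 3) = (3/5)(2/4)(2/3)(1/2) = 1/10; P(data | r = 4) = (4/5)(3/4)(1/3)(2/2) = 1/5.
The prior-weighted likelihoods are 1/3 · 0 = 0, 1/3 · 1/10 = 1/30, 1/3 · 1/5 = 1/15; summing to 1/10.
The posterior is then P(r = 2 | data) = 0, P(r = 3 | data) = 1/3, P(r = 4 | data) = 2/3.
Averaging over the posterior, P(purple next | data) = (0)(1/3) + (1)(2/3) = 2/3.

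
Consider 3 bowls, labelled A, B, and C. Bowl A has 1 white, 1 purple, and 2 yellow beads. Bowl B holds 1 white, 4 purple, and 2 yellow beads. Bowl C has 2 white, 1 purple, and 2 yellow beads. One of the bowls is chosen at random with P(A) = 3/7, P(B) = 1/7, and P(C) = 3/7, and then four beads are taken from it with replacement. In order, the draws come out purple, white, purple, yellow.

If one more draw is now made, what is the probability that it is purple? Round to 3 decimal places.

0.309

The likelihood of the observed sequence under each hypothesis: P(data | bowl A) = (1/4)(1/4)(1/4)(2/4) = 0.0078125; P(data | bowl B) = (4/7)(1/7)(4/7)(2/7) = 0.013328; P(data | bowl C) = (1/5)(2/5)(1/5)(2/5) = 0.0064.
The prior-weighted likelihoods are 3/7 · 0.0078125 = 0.0033482, 1/7 · 0.013328 = 0.001904, 3/7 · 0.0064 = 0.0027429; these sum to 0.007995.
Normalising, the posterior is P(bowl A | data) = 0.41879, P(bowl B | data) = 0.23814, P(bowl C | data) = 0.34307.
Averaging over the posterior, P(purple next | data) = (1/4)(0.41879) + (4/7)(0.23814) + (1/5)(0.34307) = 0.30939.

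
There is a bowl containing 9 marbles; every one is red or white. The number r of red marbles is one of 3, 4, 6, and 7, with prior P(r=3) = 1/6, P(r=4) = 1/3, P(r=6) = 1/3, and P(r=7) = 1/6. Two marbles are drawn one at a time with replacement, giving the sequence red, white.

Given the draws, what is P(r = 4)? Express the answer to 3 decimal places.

0.370

Under each hypothesis, the probability of the observed sequence is: P(data | r = 3) = (3/9)(6/9) = 2/9; P(data | r = 4) = (4/9)(5/9) = 20/81; P(data | r = 6) = (6/9)(3/9) = 2/9; P(data | r = 7) = (7/9)(2/9) = 14/81.
Weighting by the prior gives 1/6 · 2/9 = 1/27, 1/3 · 20/81 = 20/243, 1/3 · 2/9 = 2/27, 1/6 · 14/81 = 7/243; summing to 2/9.
By Bayes' rule, P(r = 4 | data) = (20/243) / (2/9) = 10/27.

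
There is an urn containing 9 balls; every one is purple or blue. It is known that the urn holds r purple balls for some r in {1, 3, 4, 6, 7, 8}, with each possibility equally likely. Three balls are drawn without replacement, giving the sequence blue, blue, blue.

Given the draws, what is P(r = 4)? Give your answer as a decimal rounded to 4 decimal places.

0.1149

Under each hypothesis, the probability of the observed sequence is: P(data | r = 1) = (8/9)(7/8)(6/7) = 2/3; P(data | r = 3) = (6/9)(5/8)(4/7) = 5/21; P(data | r = 4) = (5/9)(4/8)(3/7) = 5/42; P(data | r = 6) = (3/9)(2/8)(1/7) = 1/84; P(data | r = 7) = (2/9)(1/8)(0/7) = 0; P(data | r = 8) = (1/9)(0/8) = 0.
Weighting by the prior gives 1/6 · 2/3 = 1/9, 1/6 · 5/21 = 5/126, 1/6 · 5/42 = 5/252, 1/6 · 1/84 = 1/504, 1/6 · 0 = 0, 1/6 · 0 = 0; these sum to 29/168.
By Bayes' rule, P(r = 4 | data) = (5/252) / (29/168) = 10/87.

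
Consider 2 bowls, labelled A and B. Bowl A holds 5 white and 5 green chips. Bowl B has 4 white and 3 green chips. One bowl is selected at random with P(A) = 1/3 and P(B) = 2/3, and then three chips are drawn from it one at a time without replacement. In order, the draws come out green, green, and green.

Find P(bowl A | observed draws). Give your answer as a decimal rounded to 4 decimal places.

0.5932

Under each hypothesis, the probability of the observed sequence is: P(data | bowl A) = (5/10)(4/9)(3/8) = 0.083333; P(data | bowl B) = (3/7)(2/6)(1/5) = 0.028571.
Multiplying each by its prior: 1/3 · 0.083333 = 0.027778, 2/3 · 0.028571 = 0.019048; summing to 0.046825.
Therefore the posterior P(bowl A | data) = (0.027778) / (0.046825) = 0.59322.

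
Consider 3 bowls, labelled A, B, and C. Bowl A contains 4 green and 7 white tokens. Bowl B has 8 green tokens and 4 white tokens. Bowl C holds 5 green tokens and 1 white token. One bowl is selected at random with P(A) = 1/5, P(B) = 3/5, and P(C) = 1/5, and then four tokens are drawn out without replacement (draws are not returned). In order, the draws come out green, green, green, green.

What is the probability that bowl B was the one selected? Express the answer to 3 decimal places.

Compute the likelihood of the observed sequence for each case: P(data | bowl A) = (4/11)(3/10)(2/9)(1/8) = 0.0030303; P(data | bowl B) = (8/12)(7/11)(6/10)(5/9) = 0.14141; P(data | bowl C) = (5/6)(4/5)(3/4)(2/3) = 0.33333.
Weighting by the prior gives 1/5 · 0.0030303 = 0.00060606, 3/5 · 0.14141 = 0.084848, 1/5 · 0.33333 = 0.066667; with total 0.15212.
So P(bowl B | data) = (0.084848) / (0.15212) = 0.55777.

0.558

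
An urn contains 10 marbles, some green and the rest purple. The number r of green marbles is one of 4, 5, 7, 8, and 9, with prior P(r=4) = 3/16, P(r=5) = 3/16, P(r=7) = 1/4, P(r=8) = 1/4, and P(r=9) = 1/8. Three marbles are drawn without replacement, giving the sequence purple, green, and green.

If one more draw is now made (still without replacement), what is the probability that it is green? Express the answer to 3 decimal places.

Under each hypothesis, the probability of the observed sequence is: P(data | r = 4) = (6/10)(4/9)(3/8) = 0.1; P(data | r = 5) = (5/10)(5/9)(4/8) = 0.13889; P(data | r = 7) = (3/10)(7/9)(6/8) = 0.175; P(data | r = 8) = (2/10)(8/9)(7/8) = 0.15556; P(data | r = 9) = (1/10)(9/9)(8/8) = 0.1.
Multiplying each by its prior: 3/16 · 0.1 = 0.01875, 3/16 · 0.13889 = 0.026042, 1/4 · 0.175 = 0.04375, 1/4 · 0.15556 = 0.038889, 1/8 · 0.1 = 0.0125; these sum to 0.13993.
Normalising, the posterior is P(r = 4 | data) = 0.134, P(r = 5 | data) = 0.1861, P(r = 7 | data) = 0.31266, P(r = 8 | data) = 0.27792, P(r = 9 | data) = 0.08933.
So P(green next | data) = Σ P(green next | H) P(H | data) = (2/7)(0.134) + (3/7)(0.1861) + (5/7)(0.31266) + (6/7)(0.27792) + (1)(0.08933) = 0.66891.

0.669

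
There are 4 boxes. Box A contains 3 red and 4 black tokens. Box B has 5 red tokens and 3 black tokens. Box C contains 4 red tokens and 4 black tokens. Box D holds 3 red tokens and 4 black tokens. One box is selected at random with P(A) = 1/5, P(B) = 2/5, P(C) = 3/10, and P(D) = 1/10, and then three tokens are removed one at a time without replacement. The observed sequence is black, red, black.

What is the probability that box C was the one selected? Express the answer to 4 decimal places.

For each hypothesis, P(data | H) works out to: P(data | box A) = (4/7)(3/6)(3/5) = 6/35; P(data | box B) = (3/8)(5/7)(2/6) = 5/56; P(data | box C) = (4/8)(4/7)(3/6) = 1/7; P(data | box D) = (4/7)(3/6)(3/5) = 6/35.
The prior-weighted likelihoods are 1/5 · 6/35 = 6/175, 2/5 · 5/56 = 1/28, 3/10 · 1/7 = 3/70, 1/10 · 6/35 = 3/175; summing to 13/100.
So P(box C | data) = (3/70) / (13/100) = 30/91.

0.3297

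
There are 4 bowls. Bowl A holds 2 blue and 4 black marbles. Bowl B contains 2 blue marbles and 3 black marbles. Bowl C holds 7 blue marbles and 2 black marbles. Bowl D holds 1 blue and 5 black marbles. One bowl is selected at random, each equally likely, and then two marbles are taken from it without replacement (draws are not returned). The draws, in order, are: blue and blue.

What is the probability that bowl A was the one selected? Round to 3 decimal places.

0.089

The likelihood of the observed sequence under each hypothesis: P(data | bowl A) = (2/6)(1/5) = 1/15; P(data | bowl B) = (2/5)(1/4) = 1/10; P(data | bowl C) = (7/9)(6/8) = 7/12; P(data | bowl D) = (1/6)(0/5) = 0.
The prior-weighted likelihoods are 1/4 · 1/15 = 1/60, 1/4 · 1/10 = 1/40, 1/4 · 7/12 = 7/48, 1/4 · 0 = 0; these sum to 3/16.
So P(bowl A | data) = (1/60) / (3/16) = 4/45.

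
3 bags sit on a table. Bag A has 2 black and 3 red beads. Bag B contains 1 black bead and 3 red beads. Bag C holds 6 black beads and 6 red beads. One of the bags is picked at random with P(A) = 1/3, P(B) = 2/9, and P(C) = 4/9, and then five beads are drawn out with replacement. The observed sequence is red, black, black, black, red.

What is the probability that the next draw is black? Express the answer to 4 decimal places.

Under each hypothesis, the probability of the observed sequence is: P(data | bag A) = (3/5)(2/5)(2/5)(2/5)(3/5) = 0.02304; P(data | bag B) = (3/4)(1/4)(1/4)(1/4)(3/4) = 0.0087891; P(data | bag C) = (6/12)(6/12)(6/12)(6/12)(6/12) = 0.03125.
Weighting by the prior gives 1/3 · 0.02304 = 0.00768, 2/9 · 0.0087891 = 0.0019531, 4/9 · 0.03125 = 0.013889; summing to 0.023522.
Normalising, the posterior is P(bag A | data) = 0.3265, P(bag B | data) = 0.083034, P(bag C | data) = 0.59046.
The predictive probability is P(black next | data) = (2/5)(0.3265) + (1/4)(0.083034) + (1/2)(0.59046) = 0.44659.

0.4466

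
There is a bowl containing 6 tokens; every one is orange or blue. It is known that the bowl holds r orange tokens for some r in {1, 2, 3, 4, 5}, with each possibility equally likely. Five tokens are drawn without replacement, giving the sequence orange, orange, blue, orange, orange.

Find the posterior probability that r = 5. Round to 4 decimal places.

The likelihood of the observed sequence under each hypothesis: P(data | r = 1) = (1/6)(0/5) = 0; P(data | r = 2) = (2/6)(1/5)(4/4)(0/3) = 0; P(data | r = 3) = (3/6)(2/5)(3/4)(1/3)(0/2) = 0; P(data | r = 4) = (4/6)(3/5)(2/4)(2/3)(1/2) = 1/15; P(data | r = 5) = (5/6)(4/5)(1/4)(3/3)(2/2) = 1/6.
Weighting by the prior gives 1/5 · 0 = 0, 1/5 · 0 = 0, 1/5 · 0 = 0, 1/5 · 1/15 = 1/75, 1/5 · 1/6 = 1/30; with total 7/150.
So P(r = 5 | data) = (1/30) / (7/150) = 5/7.

0.7143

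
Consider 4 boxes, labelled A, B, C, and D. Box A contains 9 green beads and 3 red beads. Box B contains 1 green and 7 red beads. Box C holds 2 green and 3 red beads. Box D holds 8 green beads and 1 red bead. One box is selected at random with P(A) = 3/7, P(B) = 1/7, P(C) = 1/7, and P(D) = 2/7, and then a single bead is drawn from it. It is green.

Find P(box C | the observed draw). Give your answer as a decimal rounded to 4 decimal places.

0.0879

Under each hypothesis, the probability of this draw is: P(data | box A) = (9/12) = 0.75; P(data | box B) = (1/8) = 0.125; P(data | box C) = (2/5) = 0.4; P(data | box D) = (8/9) = 0.88889.
Weighting by the prior gives 3/7 · 0.75 = 0.32143, 1/7 · 0.125 = 0.017857, 1/7 · 0.4 = 0.057143, 2/7 · 0.88889 = 0.25397; with total 0.6504.
Hence P(box C | data) = (0.057143) / (0.6504) = 0.087858.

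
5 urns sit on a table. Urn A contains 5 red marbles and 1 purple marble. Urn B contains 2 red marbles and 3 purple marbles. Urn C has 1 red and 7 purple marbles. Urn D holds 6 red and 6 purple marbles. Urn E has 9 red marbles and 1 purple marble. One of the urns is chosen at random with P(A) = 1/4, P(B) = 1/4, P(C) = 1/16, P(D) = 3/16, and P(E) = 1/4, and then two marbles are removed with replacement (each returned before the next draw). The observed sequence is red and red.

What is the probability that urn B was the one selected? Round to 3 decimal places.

For each hypothesis, P(data | H) works out to: P(data | urn A) = (5/6)(5/6) = 0.69444; P(data | urn B) = (2/5)(2/5) = 0.16; P(data | urn C) = (1/8)(1/8) = 0.015625; P(data | urn D) = (6/12)(6/12) = 0.25; P(data | urn E) = (9/10)(9/10) = 0.81.
Weighting by the prior gives 1/4 · 0.69444 = 0.17361, 1/4 · 0.16 = 0.04, 1/16 · 0.015625 = 0.00097656, 3/16 · 0.25 = 0.046875, 1/4 · 0.81 = 0.2025; with total 0.46396.
Hence P(urn B | data) = (0.04) / (0.46396) = 0.086214.

0.086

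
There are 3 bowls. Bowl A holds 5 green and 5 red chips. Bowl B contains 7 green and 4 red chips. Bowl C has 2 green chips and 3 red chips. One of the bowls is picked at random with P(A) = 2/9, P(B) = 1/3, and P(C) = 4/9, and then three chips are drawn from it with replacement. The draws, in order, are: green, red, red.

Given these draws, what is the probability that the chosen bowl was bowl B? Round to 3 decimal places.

Under each hypothesis, the probability of the observed sequence is: P(data | bowl A) = (5/10)(5/10)(5/10) = 0.125; P(data | bowl B) = (7/11)(4/11)(4/11) = 0.084147; P(data | bowl C) = (2/5)(3/5)(3/5) = 0.144.
Weighting by the prior gives 2/9 · 0.125 = 0.027778, 1/3 · 0.084147 = 0.028049, 4/9 · 0.144 = 0.064; summing to 0.11983.
So P(bowl B | data) = (0.028049) / (0.11983) = 0.23408.

0.234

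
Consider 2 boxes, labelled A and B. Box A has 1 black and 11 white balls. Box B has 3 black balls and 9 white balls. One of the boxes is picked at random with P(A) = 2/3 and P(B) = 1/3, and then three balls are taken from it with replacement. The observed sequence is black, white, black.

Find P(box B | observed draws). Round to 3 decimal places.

The likelihood of the observed sequence under each hypothesis: P(data | box A) = (1/12)(11/12)(1/12) = 0.0063657; P(data | box B) = (3/12)(9/12)(3/12) = 0.046875.
The prior-weighted likelihoods are 2/3 · 0.0063657 = 0.0042438, 1/3 · 0.046875 = 0.015625; these sum to 0.019869.
Therefore the posterior P(box B | data) = (0.015625) / (0.019869) = 0.78641.

0.786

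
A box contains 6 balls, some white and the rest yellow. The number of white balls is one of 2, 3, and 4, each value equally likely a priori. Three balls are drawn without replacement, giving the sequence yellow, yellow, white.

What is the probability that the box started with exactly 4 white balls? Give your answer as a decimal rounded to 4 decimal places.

0.1600

For each hypothesis, P(data | H) works out to: P(data | r = 2) = (4/6)(3/5)(2/4) = 1/5; P(data | r = 3) = (3/6)(2/5)(3/4) = 3/20; P(data | r = 4) = (2/6)(1/5)(4/4) = 1/15.
Weighting by the prior gives 1/3 · 1/5 = 1/15, 1/3 · 3/20 = 1/20, 1/3 · 1/15 = 1/45; summing to 5/36.
By Bayes' rule, P(r = 4 | data) = (1/45) / (5/36) = 4/25.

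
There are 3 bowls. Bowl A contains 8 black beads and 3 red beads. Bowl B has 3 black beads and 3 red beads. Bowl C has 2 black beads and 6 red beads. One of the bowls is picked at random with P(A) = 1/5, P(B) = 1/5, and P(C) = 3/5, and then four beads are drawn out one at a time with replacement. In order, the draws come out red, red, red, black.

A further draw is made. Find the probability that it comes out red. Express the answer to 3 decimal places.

The likelihood of the observed sequence under each hypothesis: P(data | bowl A) = (3/11)(3/11)(3/11)(8/11) = 0.014753; P(data | bowl B) = (3/6)(3/6)(3/6)(3/6) = 0.0625; P(data | bowl C) = (6/8)(6/8)(6/8)(2/8) = 0.10547.
Multiplying each by its prior: 1/5 · 0.014753 = 0.0029506, 1/5 · 0.0625 = 0.0125, 3/5 · 0.10547 = 0.063281; these sum to 0.078732.
The posterior is then P(bowl A | data) = 0.037477, P(bowl B | data) = 0.15877, P(bowl C | data) = 0.80376.
The predictive probability is P(red next | data) = (3/11)(0.037477) + (1/2)(0.15877) + (3/4)(0.80376) = 0.69242.

0.692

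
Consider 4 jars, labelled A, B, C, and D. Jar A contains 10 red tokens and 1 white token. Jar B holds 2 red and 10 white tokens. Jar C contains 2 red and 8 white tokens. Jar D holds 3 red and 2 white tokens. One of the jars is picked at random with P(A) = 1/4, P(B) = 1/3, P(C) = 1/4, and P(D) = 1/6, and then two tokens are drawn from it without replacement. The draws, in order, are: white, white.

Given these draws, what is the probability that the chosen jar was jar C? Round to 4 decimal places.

0.3894

For each hypothesis, P(data | H) works out to: P(data | jar A) = (1/11)(0/10) = 0; P(data | jar B) = (10/12)(9/11) = 0.68182; P(data | jar C) = (8/10)(7/9) = 0.62222; P(data | jar D) = (2/5)(1/4) = 0.1.
The prior-weighted likelihoods are 1/4 · 0 = 0, 1/3 · 0.68182 = 0.22727, 1/4 · 0.62222 = 0.15556, 1/6 · 0.1 = 0.016667; summing to 0.39949.
Hence P(jar C | data) = (0.15556) / (0.39949) = 0.38938.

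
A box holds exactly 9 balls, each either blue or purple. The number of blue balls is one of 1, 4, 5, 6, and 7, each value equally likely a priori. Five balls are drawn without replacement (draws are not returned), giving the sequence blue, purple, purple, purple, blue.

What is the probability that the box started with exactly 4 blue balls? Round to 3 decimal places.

0.522

Compute the likelihood of the observed sequence for each case: P(data | r = 1) = (1/9)(8/8)(7/7)(6/6)(0/5) = 0; P(data | r = 4) = (4/9)(5/8)(4/7)(3/6)(3/5) = 0.047619; P(data | r = 5) = (5/9)(4/8)(3/7)(2/6)(4/5) = 0.031746; P(data | r = 6) = (6/9)(3/8)(2/7)(1/6)(5/5) = 0.011905; P(data | r = 7) = (7/9)(2/8)(1/7)(0/6) = 0.
Weighting by the prior gives 1/5 · 0 = 0, 1/5 · 0.047619 = 0.0095238, 1/5 · 0.031746 = 0.0063492, 1/5 · 0.011905 = 0.002381, 1/5 · 0 = 0; with total 0.018254.
Hence P(r = 4 | data) = (0.0095238) / (0.018254) = 0.52174.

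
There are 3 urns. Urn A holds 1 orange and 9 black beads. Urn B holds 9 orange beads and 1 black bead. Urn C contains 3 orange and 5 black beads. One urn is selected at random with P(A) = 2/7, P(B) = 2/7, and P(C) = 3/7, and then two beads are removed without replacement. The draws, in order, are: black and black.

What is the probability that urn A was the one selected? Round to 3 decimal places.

0.599

For each hypothesis, P(data | H) works out to: P(data | urn A) = (9/10)(8/9) = 4/5; P(data | urn B) = (1/10)(0/9) = 0; P(data | urn C) = (5/8)(4/7) = 5/14.
Weighting by the prior gives 2/7 · 4/5 = 8/35, 2/7 · 0 = 0, 3/7 · 5/14 = 15/98; with total 187/490.
Therefore the posterior P(urn A | data) = (8/35) / (187/490) = 112/187.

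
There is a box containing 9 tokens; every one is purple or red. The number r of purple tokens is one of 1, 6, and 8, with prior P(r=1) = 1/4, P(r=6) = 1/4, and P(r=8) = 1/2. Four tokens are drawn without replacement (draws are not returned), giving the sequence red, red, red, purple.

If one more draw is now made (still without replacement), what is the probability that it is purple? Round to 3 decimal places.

0.097

For each hypothesis, P(data | H) works out to: P(data | r = 1) = (8/9)(7/8)(6/7)(1/6) = 0.11111; P(data | r = 6) = (3/9)(2/8)(1/7)(6/6) = 0.011905; P(data | r = 8) = (1/9)(0/8) = 0.
Multiplying each by its prior: 1/4 · 0.11111 = 0.027778, 1/4 · 0.011905 = 0.0029762, 1/2 · 0 = 0; these sum to 0.030754.
Normalising, the posterior is P(r = 1 | data) = 0.90323, P(r = 6 | data) = 0.096774, P(r = 8 | data) = 0.
Averaging over the posterior, P(purple next | data) = (0)(0.90323) + (1)(0.096774) = 0.096774.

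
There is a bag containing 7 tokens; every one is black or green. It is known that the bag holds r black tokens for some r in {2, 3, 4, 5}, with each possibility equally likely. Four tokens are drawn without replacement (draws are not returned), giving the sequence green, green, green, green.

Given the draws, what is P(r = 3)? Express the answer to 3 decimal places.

0.167

The likelihood of the observed sequence under each hypothesis: P(data | r = 2) = (5/7)(4/6)(3/5)(2/4) = 1/7; P(data | r = 3) = (4/7)(3/6)(2/5)(1/4) = 1/35; P(data | r = 4) = (3/7)(2/6)(1/5)(0/4) = 0; P(data | r = 5) = (2/7)(1/6)(0/5) = 0.
The prior-weighted likelihoods are 1/4 · 1/7 = 1/28, 1/4 · 1/35 = 1/140, 1/4 · 0 = 0, 1/4 · 0 = 0; summing to 3/70.
So P(r = 3 | data) = (1/140) / (3/70) = 1/6.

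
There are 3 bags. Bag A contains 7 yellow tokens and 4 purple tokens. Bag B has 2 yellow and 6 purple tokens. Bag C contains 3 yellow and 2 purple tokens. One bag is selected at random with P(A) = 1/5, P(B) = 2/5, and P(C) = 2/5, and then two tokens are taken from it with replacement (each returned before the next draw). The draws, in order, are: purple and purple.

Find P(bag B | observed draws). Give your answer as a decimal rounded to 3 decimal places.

Under each hypothesis, the probability of the observed sequence is: P(data | bag A) = (4/11)(4/11) = 0.13223; P(data | bag B) = (6/8)(6/8) = 0.5625; P(data | bag C) = (2/5)(2/5) = 0.16.
The prior-weighted likelihoods are 1/5 · 0.13223 = 0.026446, 2/5 · 0.5625 = 0.225, 2/5 · 0.16 = 0.064; these sum to 0.31545.
Hence P(bag B | data) = (0.225) / (0.31545) = 0.71328.

0.713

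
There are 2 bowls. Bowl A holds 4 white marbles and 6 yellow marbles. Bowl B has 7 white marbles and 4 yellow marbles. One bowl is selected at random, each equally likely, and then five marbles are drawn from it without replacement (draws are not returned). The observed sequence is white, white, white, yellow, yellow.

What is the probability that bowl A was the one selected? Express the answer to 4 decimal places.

The likelihood of the observed sequence under each hypothesis: P(data | bowl A) = (4/10)(3/9)(2/8)(6/7)(5/6) = 1/42; P(data | bowl B) = (7/11)(6/10)(5/9)(4/8)(3/7) = 1/22.
Weighting by the prior gives 1/2 · 1/42 = 1/84, 1/2 · 1/22 = 1/44; summing to 8/231.
Hence P(bowl A | data) = (1/84) / (8/231) = 11/32.

0.3438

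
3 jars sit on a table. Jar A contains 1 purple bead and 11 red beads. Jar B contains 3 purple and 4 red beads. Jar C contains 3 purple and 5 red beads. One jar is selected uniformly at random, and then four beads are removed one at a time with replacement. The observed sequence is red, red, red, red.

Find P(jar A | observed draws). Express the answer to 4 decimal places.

0.7315

The likelihood of the observed sequence under each hypothesis: P(data | jar A) = (11/12)(11/12)(11/12)(11/12) = 0.70607; P(data | jar B) = (4/7)(4/7)(4/7)(4/7) = 0.10662; P(data | jar C) = (5/8)(5/8)(5/8)(5/8) = 0.15259.
The prior-weighted likelihoods are 1/3 · 0.70607 = 0.23536, 1/3 · 0.10662 = 0.035541, 1/3 · 0.15259 = 0.050863; these sum to 0.32176.
Therefore the posterior P(jar A | data) = (0.23536) / (0.32176) = 0.73147.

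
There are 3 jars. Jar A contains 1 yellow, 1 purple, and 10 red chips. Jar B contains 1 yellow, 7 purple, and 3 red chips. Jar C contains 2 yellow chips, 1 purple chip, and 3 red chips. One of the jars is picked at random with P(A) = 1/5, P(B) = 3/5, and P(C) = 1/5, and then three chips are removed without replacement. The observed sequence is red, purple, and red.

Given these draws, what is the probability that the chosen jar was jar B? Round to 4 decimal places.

0.5185

For each hypothesis, P(data | H) works out to: P(data | jar A) = (10/12)(1/11)(9/10) = 3/44; P(data | jar B) = (3/11)(7/10)(2/9) = 7/165; P(data | jar C) = (3/6)(1/5)(2/4) = 1/20.
Multiplying each by its prior: 1/5 · 3/44 = 3/220, 3/5 · 7/165 = 7/275, 1/5 · 1/20 = 1/100; these sum to 27/550.
By Bayes' rule, P(jar B | data) = (7/275) / (27/550) = 14/27.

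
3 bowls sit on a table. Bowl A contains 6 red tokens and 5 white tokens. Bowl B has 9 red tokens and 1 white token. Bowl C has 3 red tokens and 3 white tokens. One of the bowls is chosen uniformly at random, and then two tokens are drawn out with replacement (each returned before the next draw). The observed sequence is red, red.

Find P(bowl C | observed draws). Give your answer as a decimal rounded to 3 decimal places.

Compute the likelihood of the observed sequence for each case: P(data | bowl A) = (6/11)(6/11) = 0.29752; P(data | bowl B) = (9/10)(9/10) = 0.81; P(data | bowl C) = (3/6)(3/6) = 0.25.
Weighting by the prior gives 1/3 · 0.29752 = 0.099174, 1/3 · 0.81 = 0.27, 1/3 · 0.25 = 0.083333; with total 0.45251.
So P(bowl C | data) = (0.083333) / (0.45251) = 0.18416.

0.184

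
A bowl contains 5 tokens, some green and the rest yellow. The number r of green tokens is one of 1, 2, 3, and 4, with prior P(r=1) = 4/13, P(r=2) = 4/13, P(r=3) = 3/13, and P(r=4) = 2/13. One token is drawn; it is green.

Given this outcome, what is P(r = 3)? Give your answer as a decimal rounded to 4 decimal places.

Under each hypothesis, the probability of this draw is: P(data | r = 1) = (1/5) = 1/5; P(data | r = 2) = (2/5) = 2/5; P(data | r = 3) = (3/5) = 3/5; P(data | r = 4) = (4/5) = 4/5.
Multiplying each by its prior: 4/13 · 1/5 = 4/65, 4/13 · 2/5 = 8/65, 3/13 · 3/5 = 9/65, 2/13 · 4/5 = 8/65; summing to 29/65.
Hence P(r = 3 | data) = (9/65) / (29/65) = 9/29.

0.3103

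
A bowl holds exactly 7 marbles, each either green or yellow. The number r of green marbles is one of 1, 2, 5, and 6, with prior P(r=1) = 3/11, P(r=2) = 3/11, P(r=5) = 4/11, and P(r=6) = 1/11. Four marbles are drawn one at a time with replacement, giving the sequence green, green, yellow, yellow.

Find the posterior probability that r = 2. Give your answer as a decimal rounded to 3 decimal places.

0.355

For each hypothesis, P(data | H) works out to: P(data | r = 1) = (1/7)(1/7)(6/7)(6/7) = 0.014994; P(data | r = 2) = (2/7)(2/7)(5/7)(5/7) = 0.041649; P(data | r = 5) = (5/7)(5/7)(2/7)(2/7) = 0.041649; P(data | r = 6) = (6/7)(6/7)(1/7)(1/7) = 0.014994.
Multiplying each by its prior: 3/11 · 0.014994 = 0.0040892, 3/11 · 0.041649 = 0.011359, 4/11 · 0.041649 = 0.015145, 1/11 · 0.014994 = 0.0013631; with total 0.031956.
Therefore the posterior P(r = 2 | data) = (0.011359) / (0.031956) = 0.35545.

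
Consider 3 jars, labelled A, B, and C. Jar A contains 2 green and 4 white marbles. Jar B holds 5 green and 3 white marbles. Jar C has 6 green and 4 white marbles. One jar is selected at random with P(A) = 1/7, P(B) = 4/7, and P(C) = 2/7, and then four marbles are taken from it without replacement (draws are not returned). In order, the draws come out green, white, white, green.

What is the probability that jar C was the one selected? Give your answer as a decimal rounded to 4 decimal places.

0.2885

Under each hypothesis, the probability of the observed sequence is: P(data | jar A) = (2/6)(4/5)(3/4)(1/3) = 1/15; P(data | jar B) = (5/8)(3/7)(2/6)(4/5) = 1/14; P(data | jar C) = (6/10)(4/9)(3/8)(5/7) = 1/14.
The prior-weighted likelihoods are 1/7 · 1/15 = 1/105, 4/7 · 1/14 = 2/49, 2/7 · 1/14 = 1/49; summing to 52/735.
By Bayes' rule, P(jar C | data) = (1/49) / (52/735) = 15/52.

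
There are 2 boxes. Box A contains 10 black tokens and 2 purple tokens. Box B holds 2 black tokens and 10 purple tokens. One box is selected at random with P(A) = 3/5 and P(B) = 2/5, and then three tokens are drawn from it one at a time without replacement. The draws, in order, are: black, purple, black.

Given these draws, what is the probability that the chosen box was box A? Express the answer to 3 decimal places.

Under each hypothesis, the probability of the observed sequence is: P(data | box A) = (10/12)(2/11)(9/10) = 3/22; P(data | box B) = (2/12)(10/11)(1/10) = 1/66.
The prior-weighted likelihoods are 3/5 · 3/22 = 9/110, 2/5 · 1/66 = 1/165; these sum to 29/330.
Hence P(box A | data) = (9/110) / (29/330) = 27/29.

0.931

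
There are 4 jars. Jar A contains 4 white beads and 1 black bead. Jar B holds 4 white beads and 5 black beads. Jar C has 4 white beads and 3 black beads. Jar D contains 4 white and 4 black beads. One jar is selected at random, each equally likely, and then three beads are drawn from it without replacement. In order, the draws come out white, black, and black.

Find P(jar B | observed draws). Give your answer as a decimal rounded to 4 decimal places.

The likelihood of the observed sequence under each hypothesis: P(data | jar A) = (4/5)(1/4)(0/3) = 0; P(data | jar B) = (4/9)(5/8)(4/7) = 0.15873; P(data | jar C) = (4/7)(3/6)(2/5) = 0.11429; P(data | jar D) = (4/8)(4/7)(3/6) = 0.14286.
Multiplying each by its prior: 1/4 · 0 = 0, 1/4 · 0.15873 = 0.039683, 1/4 · 0.11429 = 0.028571, 1/4 · 0.14286 = 0.035714; with total 0.10397.
By Bayes' rule, P(jar B | data) = (0.039683) / (0.10397) = 0.38168.

0.3817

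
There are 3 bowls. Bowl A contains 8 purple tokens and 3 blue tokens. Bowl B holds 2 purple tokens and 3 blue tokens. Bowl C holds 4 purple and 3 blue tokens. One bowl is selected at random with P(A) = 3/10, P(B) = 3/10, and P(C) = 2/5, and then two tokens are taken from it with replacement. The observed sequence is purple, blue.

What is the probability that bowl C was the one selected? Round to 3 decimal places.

0.427

The likelihood of the observed sequence under each hypothesis: P(data | bowl A) = (8/11)(3/11) = 0.19835; P(data | bowl B) = (2/5)(3/5) = 0.24; P(data | bowl C) = (4/7)(3/7) = 0.2449.
Weighting by the prior gives 3/10 · 0.19835 = 0.059504, 3/10 · 0.24 = 0.072, 2/5 · 0.2449 = 0.097959; these sum to 0.22946.
By Bayes' rule, P(bowl C | data) = (0.097959) / (0.22946) = 0.42691.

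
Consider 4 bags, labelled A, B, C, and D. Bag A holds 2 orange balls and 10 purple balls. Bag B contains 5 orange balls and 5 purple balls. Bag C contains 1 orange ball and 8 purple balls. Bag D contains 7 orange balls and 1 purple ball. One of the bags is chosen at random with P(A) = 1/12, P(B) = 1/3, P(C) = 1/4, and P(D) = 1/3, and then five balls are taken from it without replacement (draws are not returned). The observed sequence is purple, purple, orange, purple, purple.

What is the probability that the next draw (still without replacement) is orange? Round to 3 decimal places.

For each hypothesis, P(data | H) works out to: P(data | bag A) = (10/12)(9/11)(2/10)(8/9)(7/8) = 0.10606; P(data | bag B) = (5/10)(4/9)(5/8)(3/7)(2/6) = 0.019841; P(data | bag C) = (8/9)(7/8)(1/7)(6/6)(5/5) = 0.11111; P(data | bag D) = (1/8)(0/7) = 0.
Multiplying each by its prior: 1/12 · 0.10606 = 0.0088384, 1/3 · 0.019841 = 0.0066138, 1/4 · 0.11111 = 0.027778, 1/3 · 0 = 0; with total 0.04323.
The posterior is then P(bag A | data) = 0.20445, P(bag B | data) = 0.15299, P(bag C | data) = 0.64256, P(bag D | data) = 0.
Averaging over the posterior, P(orange next | data) = (1/7)(0.20445) + (4/5)(0.15299) + (0)(0.64256) = 0.1516.

0.152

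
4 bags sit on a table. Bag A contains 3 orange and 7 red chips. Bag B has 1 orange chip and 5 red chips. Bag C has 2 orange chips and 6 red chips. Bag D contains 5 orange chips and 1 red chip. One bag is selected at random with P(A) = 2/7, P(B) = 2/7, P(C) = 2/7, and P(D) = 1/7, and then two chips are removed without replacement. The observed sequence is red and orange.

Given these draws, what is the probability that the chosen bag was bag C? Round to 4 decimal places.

0.3072

Compute the likelihood of the observed sequence for each case: P(data | bag A) = (7/10)(3/9) = 0.23333; P(data | bag B) = (5/6)(1/5) = 0.16667; P(data | bag C) = (6/8)(2/7) = 0.21429; P(data | bag D) = (1/6)(5/5) = 0.16667.
The prior-weighted likelihoods are 2/7 · 0.23333 = 0.066667, 2/7 · 0.16667 = 0.047619, 2/7 · 0.21429 = 0.061224, 1/7 · 0.16667 = 0.02381; summing to 0.19932.
Therefore the posterior P(bag C | data) = (0.061224) / (0.19932) = 0.30717.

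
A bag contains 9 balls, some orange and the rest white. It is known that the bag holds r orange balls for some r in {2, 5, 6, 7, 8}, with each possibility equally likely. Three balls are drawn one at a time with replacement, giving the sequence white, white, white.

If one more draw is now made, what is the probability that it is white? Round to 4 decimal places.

0.6910

Compute the likelihood of the observed sequence for each case: P(data | r = 2) = (7/9)(7/9)(7/9) = 0.47051; P(data | r = 5) = (4/9)(4/9)(4/9) = 0.087791; P(data | r = 6) = (3/9)(3/9)(3/9) = 0.037037; P(data | r = 7) = (2/9)(2/9)(2/9) = 0.010974; P(data | r = 8) = (1/9)(1/9)(1/9) = 0.0013717.
Multiplying each by its prior: 1/5 · 0.47051 = 0.094102, 1/5 · 0.087791 = 0.017558, 1/5 · 0.037037 = 0.0074074, 1/5 · 0.010974 = 0.0021948, 1/5 · 0.0013717 = 0.00027435; with total 0.12154.
The posterior is then P(r = 2 | data) = 0.77427, P(r = 5 | data) = 0.14447, P(r = 6 | data) = 0.060948, P(r = 7 | data) = 0.018059, P(r = 8 | data) = 0.0022573.
The predictive probability is P(white next | data) = (7/9)(0.77427) + (4/9)(0.14447) + (1/3)(0.060948) + (2/9)(0.018059) + (1/9)(0.0022573) = 0.691.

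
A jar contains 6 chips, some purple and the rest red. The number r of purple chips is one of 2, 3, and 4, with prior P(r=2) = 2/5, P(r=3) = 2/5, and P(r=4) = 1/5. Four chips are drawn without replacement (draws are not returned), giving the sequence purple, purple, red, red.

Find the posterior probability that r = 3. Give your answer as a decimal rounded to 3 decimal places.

0.500

For each hypothesis, P(data | H) works out to: P(data | r = 2) = (2/6)(1/5)(4/4)(3/3) = 1/15; P(data | r = 3) = (3/6)(2/5)(3/4)(2/3) = 1/10; P(data | r = 4) = (4/6)(3/5)(2/4)(1/3) = 1/15.
Multiplying each by its prior: 2/5 · 1/15 = 2/75, 2/5 · 1/10 = 1/25, 1/5 · 1/15 = 1/75; these sum to 2/25.
By Bayes' rule, P(r = 3 | data) = (1/25) / (2/25) = 1/2.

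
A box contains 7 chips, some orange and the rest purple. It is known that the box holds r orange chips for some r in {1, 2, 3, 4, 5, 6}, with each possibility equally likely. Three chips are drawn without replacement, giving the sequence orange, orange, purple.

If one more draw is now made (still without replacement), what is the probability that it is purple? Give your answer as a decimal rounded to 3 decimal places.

The likelihood of the observed sequence under each hypothesis: P(data | r = 1) = (1/7)(0/6) = 0; P(data | r = 2) = (2/7)(1/6)(5/5) = 1/21; P(data | r = 3) = (3/7)(2/6)(4/5) = 4/35; P(data | r = 4) = (4/7)(3/6)(3/5) = 6/35; P(data | r = 5) = (5/7)(4/6)(2/5) = 4/21; P(data | r = 6) = (6/7)(5/6)(1/5) = 1/7.
Weighting by the prior gives 1/6 · 0 = 0, 1/6 · 1/21 = 1/126, 1/6 · 4/35 = 2/105, 1/6 · 6/35 = 1/35, 1/6 · 4/21 = 2/63, 1/6 · 1/7 = 1/42; these sum to 1/9.
The posterior is then P(r = 1 | data) = 0, P(r = 2 | data) = 1/14, P(r = 3 | data) = 6/35, P(r = 4 | data) = 9/35, P(r = 5 | data) = 2/7, P(r = 6 | data) = 3/14.
The predictive probability is P(purple next | data) = (1)(1/14) + (3/4)(6/35) + (1/2)(9/35) + (1/4)(2/7) + (0)(3/14) = 2/5.

0.400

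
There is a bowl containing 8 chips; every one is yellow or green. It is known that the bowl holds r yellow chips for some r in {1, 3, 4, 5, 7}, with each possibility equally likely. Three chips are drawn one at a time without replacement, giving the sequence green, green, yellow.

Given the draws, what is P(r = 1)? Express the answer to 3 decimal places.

0.233

Under each hypothesis, the probability of the observed sequence is: P(data | r = 1) = (7/8)(6/7)(1/6) = 1/8; P(data | r = 3) = (5/8)(4/7)(3/6) = 5/28; P(data | r = 4) = (4/8)(3/7)(4/6) = 1/7; P(data | r = 5) = (3/8)(2/7)(5/6) = 5/56; P(data | r = 7) = (1/8)(0/7) = 0.
Weighting by the prior gives 1/5 · 1/8 = 1/40, 1/5 · 5/28 = 1/28, 1/5 · 1/7 = 1/35, 1/5 · 5/56 = 1/56, 1/5 · 0 = 0; these sum to 3/28.
So P(r = 1 | data) = (1/40) / (3/28) = 7/30.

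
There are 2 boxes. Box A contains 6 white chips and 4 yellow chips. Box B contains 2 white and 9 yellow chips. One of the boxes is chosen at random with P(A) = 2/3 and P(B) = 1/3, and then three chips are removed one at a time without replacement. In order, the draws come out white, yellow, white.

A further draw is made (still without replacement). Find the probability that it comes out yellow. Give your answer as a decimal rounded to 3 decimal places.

0.458

Compute the likelihood of the observed sequence for each case: P(data | box A) = (6/10)(4/9)(5/8) = 1/6; P(data | box B) = (2/11)(9/10)(1/9) = 1/55.
The prior-weighted likelihoods are 2/3 · 1/6 = 1/9, 1/3 · 1/55 = 1/165; with total 58/495.
Dividing through by the total gives posterior P(box A | data) = 55/58, P(box B | data) = 3/58.
Averaging over the posterior, P(yellow next | data) = (3/7)(55/58) + (1)(3/58) = 93/203.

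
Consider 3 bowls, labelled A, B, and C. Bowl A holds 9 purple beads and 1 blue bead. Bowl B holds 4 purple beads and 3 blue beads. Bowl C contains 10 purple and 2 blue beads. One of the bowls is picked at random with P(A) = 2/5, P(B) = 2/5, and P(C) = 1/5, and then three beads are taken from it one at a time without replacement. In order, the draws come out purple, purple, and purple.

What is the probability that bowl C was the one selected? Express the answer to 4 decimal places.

0.2509

The likelihood of the observed sequence under each hypothesis: P(data | bowl A) = (9/10)(8/9)(7/8) = 0.7; P(data | bowl B) = (4/7)(3/6)(2/5) = 0.11429; P(data | bowl C) = (10/12)(9/11)(8/10) = 0.54545.
Weighting by the prior gives 2/5 · 0.7 = 0.28, 2/5 · 0.11429 = 0.045714, 1/5 · 0.54545 = 0.10909; with total 0.43481.
So P(bowl C | data) = (0.10909) / (0.43481) = 0.2509.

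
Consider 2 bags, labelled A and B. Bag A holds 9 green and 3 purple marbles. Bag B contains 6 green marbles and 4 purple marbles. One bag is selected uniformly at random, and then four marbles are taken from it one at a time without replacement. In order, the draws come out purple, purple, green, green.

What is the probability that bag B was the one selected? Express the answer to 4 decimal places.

For each hypothesis, P(data | H) works out to: P(data | bag A) = (3/12)(2/11)(9/10)(8/9) = 0.036364; P(data | bag B) = (4/10)(3/9)(6/8)(5/7) = 0.071429.
Multiplying each by its prior: 1/2 · 0.036364 = 0.018182, 1/2 · 0.071429 = 0.035714; these sum to 0.053896.
So P(bag B | data) = (0.035714) / (0.053896) = 0.66265.

0.6627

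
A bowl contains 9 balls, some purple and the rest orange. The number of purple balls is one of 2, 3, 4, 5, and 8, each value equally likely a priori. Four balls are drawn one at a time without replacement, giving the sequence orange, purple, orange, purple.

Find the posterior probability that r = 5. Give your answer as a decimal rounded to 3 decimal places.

0.323

The likelihood of the observed sequence under each hypothesis: P(data | r = 2) = (7/9)(2/8)(6/7)(1/6) = 1/36; P(data | r = 3) = (6/9)(3/8)(5/7)(2/6) = 5/84; P(data | r = 4) = (5/9)(4/8)(4/7)(3/6) = 5/63; P(data | r = 5) = (4/9)(5/8)(3/7)(4/6) = 5/63; P(data | r = 8) = (1/9)(8/8)(0/7) = 0.
Multiplying each by its prior: 1/5 · 1/36 = 1/180, 1/5 · 5/84 = 1/84, 1/5 · 5/63 = 1/63, 1/5 · 5/63 = 1/63, 1/5 · 0 = 0; with total 31/630.
By Bayes' rule, P(r = 5 | data) = (1/63) / (31/630) = 10/31.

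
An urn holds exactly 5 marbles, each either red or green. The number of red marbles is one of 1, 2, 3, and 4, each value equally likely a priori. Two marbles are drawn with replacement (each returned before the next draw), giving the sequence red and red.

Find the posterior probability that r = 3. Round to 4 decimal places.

The likelihood of the observed sequence under each hypothesis: P(data | r = 1) = (1/5)(1/5) = 1/25; P(data | r = 2) = (2/5)(2/5) = 4/25; P(data | r = 3) = (3/5)(3/5) = 9/25; P(data | r = 4) = (4/5)(4/5) = 16/25.
Weighting by the prior gives 1/4 · 1/25 = 1/100, 1/4 · 4/25 = 1/25, 1/4 · 9/25 = 9/100, 1/4 · 16/25 = 4/25; with total 3/10.
Therefore the posterior P(r = 3 | data) = (9/100) / (3/10) = 3/10.

0.3000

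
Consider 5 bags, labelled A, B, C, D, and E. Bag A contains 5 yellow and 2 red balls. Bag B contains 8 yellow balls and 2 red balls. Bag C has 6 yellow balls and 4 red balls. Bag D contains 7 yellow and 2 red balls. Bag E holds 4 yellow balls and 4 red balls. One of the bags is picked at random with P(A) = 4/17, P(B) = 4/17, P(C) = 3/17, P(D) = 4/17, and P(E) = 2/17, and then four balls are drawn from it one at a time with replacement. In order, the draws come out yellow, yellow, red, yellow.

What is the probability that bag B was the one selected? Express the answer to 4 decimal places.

0.2515

Under each hypothesis, the probability of the observed sequence is: P(data | bag A) = (5/7)(5/7)(2/7)(5/7) = 0.10412; P(data | bag B) = (8/10)(8/10)(2/10)(8/10) = 0.1024; P(data | bag C) = (6/10)(6/10)(4/10)(6/10) = 0.0864; P(data | bag D) = (7/9)(7/9)(2/9)(7/9) = 0.10456; P(data | bag E) = (4/8)(4/8)(4/8)(4/8) = 0.0625.
Weighting by the prior gives 4/17 · 0.10412 = 0.0245, 4/17 · 0.1024 = 0.024094, 3/17 · 0.0864 = 0.015247, 4/17 · 0.10456 = 0.024602, 2/17 · 0.0625 = 0.0073529; with total 0.095795.
Hence P(bag B | data) = (0.024094) / (0.095795) = 0.25152.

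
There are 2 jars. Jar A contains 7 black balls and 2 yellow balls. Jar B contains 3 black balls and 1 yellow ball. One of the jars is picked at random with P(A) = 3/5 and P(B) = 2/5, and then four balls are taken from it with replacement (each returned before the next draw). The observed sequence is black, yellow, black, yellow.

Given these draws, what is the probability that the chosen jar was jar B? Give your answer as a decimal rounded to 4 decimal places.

0.4396

Under each hypothesis, the probability of the observed sequence is: P(data | jar A) = (7/9)(2/9)(7/9)(2/9) = 0.029873; P(data | jar B) = (3/4)(1/4)(3/4)(1/4) = 0.035156.
Multiplying each by its prior: 3/5 · 0.029873 = 0.017924, 2/5 · 0.035156 = 0.014063; with total 0.031987.
By Bayes' rule, P(jar B | data) = (0.014063) / (0.031987) = 0.43964.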